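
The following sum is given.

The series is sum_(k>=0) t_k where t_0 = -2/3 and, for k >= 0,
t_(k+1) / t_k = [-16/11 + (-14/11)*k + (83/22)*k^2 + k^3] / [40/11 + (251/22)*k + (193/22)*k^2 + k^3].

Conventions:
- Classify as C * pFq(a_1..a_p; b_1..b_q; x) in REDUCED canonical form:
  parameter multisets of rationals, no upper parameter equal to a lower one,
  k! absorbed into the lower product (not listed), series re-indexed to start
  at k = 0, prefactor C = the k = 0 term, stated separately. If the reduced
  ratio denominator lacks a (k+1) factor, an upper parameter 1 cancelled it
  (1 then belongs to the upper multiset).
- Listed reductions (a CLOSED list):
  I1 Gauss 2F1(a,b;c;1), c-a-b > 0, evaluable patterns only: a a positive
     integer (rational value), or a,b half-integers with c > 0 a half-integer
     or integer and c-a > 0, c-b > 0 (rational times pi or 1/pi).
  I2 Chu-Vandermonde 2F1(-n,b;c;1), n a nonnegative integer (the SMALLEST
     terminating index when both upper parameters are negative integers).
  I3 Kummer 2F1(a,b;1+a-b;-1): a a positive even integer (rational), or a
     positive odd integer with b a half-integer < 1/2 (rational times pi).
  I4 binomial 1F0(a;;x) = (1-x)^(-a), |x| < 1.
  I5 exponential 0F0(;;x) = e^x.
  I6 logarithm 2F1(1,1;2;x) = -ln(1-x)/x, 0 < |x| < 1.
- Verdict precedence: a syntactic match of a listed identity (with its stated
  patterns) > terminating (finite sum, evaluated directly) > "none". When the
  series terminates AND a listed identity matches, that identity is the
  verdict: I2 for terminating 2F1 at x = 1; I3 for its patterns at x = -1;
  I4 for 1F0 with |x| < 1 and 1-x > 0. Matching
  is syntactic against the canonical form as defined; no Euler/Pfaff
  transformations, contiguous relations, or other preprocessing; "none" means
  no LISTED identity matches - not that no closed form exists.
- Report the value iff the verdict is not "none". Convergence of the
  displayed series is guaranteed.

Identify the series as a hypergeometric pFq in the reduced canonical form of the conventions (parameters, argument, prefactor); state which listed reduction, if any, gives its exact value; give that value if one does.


This is -2/3 * 2F1(-8/11, 4; 80/11; 1) in reduced canonical form. Verdict: Gauss's theorem (I1) matches (x = 1: the Gamma ratio telescopes since c-a-b = 4 > 0 and a = 4 in Z>0). Exact value: -188094/512435.

The tell: t_0 being -2/3, factor the ratio over Q (C = -2/3): negated roots = parameters.
Adjacent-term ratio: r(k) = 1 * (k-8/11) (k+4) / [(k+80/11) (k+1)] - rational in k, leading ratio 1; with t_0 = -2/3, classification follows.


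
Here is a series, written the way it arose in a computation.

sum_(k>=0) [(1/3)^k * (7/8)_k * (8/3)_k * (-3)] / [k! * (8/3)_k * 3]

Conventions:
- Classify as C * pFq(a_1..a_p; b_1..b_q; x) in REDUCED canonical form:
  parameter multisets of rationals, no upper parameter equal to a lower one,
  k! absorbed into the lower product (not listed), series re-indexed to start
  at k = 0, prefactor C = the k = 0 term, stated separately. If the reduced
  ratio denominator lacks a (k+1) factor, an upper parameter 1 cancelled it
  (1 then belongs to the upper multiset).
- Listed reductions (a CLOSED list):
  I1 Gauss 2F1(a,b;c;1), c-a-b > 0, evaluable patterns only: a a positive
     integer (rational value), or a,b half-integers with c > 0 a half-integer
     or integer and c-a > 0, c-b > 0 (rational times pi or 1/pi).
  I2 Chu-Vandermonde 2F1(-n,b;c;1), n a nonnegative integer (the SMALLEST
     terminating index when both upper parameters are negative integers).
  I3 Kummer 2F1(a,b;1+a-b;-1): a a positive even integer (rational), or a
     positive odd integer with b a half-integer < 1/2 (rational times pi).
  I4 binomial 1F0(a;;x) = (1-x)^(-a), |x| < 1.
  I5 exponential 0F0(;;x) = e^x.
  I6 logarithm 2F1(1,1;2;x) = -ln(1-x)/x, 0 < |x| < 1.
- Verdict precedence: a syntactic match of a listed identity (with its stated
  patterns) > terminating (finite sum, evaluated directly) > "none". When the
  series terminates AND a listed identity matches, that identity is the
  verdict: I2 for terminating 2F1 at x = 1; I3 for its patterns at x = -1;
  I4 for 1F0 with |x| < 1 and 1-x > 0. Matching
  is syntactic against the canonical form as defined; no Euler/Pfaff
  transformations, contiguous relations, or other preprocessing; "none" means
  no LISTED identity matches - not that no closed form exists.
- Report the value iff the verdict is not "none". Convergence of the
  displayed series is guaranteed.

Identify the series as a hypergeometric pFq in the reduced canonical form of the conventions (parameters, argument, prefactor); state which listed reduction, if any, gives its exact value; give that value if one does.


Key observation: x = (1/3) and the parameter 8/3 appears in both the upper and lower lists and cancels.
Ratio: r(k) = (1/3) * (k+7/8) / [(k+1)] - rational in k, leading ratio (1/3); with t_0 = -1, classification follows.

Prefactor -1, argument 1/3: 1F0 with upper {7/8} over lower {-}. Verdict: the I4 binomial reduction matches (the 1F0 binomial series: exponent -7/8, x = 1/3). Hence: (-1) * (2/3)^(-7/8).


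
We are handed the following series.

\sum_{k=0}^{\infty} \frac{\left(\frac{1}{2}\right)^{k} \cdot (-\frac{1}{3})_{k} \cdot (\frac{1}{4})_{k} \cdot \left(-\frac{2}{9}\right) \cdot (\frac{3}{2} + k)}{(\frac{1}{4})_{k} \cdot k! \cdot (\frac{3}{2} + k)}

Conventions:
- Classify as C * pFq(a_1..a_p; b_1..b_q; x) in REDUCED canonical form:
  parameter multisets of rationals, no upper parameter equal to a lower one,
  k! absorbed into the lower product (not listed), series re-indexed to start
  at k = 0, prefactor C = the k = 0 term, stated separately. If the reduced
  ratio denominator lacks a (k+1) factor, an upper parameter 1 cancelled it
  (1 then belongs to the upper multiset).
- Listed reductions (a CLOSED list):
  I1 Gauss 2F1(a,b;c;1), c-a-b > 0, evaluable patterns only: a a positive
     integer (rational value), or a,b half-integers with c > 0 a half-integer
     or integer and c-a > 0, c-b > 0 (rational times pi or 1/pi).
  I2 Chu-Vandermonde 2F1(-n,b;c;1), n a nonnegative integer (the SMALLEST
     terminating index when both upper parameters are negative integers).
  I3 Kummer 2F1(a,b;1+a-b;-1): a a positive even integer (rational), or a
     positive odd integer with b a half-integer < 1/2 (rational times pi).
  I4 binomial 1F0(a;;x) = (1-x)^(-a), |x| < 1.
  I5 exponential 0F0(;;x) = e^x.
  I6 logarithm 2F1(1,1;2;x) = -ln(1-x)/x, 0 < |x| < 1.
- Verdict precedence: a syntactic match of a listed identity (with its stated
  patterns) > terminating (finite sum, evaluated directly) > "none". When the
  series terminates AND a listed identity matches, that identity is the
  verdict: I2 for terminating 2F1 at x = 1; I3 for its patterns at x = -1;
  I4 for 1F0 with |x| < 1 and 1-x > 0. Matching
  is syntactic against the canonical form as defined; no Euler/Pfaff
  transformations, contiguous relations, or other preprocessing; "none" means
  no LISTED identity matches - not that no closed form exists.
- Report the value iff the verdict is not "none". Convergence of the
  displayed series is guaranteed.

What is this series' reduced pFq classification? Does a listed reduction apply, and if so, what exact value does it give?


Classification (C = -\frac{2}{9}): 1F0 with upper {-\frac{1}{3}}, lower {-}, argument x = \frac{1}{2}. Verdict: this is binomial (I4) (the 1F0 binomial series: exponent 1/3, x = \frac{1}{2}). Exact value: \left(-\frac{2}{9}\right) \cdot \left(\frac{1}{2}\right)^{\frac{1}{3}}.

First insight: from the first term -\frac{2}{9}: the parameter 1/4 appears in both the upper and lower lists and cancels (alongside the other common factor).
Step ratio: r(k) = \frac{1}{2} * (k-\frac{1}{3}) / [(k+1)] ; factor over Q: parameters, x = \frac{1}{2}, and C = -\frac{2}{9}.


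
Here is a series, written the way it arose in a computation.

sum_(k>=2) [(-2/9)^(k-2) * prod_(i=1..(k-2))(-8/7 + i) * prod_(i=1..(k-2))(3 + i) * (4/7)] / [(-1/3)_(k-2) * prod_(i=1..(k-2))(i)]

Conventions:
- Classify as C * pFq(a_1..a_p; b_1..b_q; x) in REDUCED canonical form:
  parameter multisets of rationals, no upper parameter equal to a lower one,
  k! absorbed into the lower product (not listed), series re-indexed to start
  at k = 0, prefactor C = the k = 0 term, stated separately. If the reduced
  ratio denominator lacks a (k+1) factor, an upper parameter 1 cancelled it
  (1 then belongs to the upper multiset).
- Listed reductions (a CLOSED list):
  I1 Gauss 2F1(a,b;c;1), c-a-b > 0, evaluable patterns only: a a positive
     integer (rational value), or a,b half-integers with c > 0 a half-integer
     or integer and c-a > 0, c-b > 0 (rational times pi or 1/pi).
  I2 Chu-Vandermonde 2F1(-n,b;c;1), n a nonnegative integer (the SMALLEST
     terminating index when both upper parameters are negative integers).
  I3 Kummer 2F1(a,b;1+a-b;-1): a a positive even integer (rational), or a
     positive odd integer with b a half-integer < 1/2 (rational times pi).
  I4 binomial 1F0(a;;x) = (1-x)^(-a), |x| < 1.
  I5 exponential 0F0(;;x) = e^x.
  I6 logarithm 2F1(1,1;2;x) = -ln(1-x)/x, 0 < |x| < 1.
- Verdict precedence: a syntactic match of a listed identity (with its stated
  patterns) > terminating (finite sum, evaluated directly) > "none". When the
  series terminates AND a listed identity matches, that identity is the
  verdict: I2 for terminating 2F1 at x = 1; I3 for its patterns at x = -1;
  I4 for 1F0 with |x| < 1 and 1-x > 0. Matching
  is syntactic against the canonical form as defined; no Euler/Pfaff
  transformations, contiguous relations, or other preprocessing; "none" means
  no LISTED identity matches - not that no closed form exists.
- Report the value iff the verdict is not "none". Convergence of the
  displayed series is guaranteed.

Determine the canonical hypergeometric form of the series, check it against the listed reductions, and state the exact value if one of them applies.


This is 4/7 * 2F1(-1/7, 4; -1/3; -2/9) in reduced canonical form. Verdict: none. Every listed pattern misses the 2F1 form at -2/9, upper {-1/7, 4}.

The tell: t_0 = 4/7 here, and the running product (prefactor 4/7) telescopes to a rising factorial.
Term ratio: r(k) = (-2/9) * (k-1/7) (k+4) / [(k-1/3) (k+1)] - rational; roots negated = parameters, x = (-2/9), C = 4/7.


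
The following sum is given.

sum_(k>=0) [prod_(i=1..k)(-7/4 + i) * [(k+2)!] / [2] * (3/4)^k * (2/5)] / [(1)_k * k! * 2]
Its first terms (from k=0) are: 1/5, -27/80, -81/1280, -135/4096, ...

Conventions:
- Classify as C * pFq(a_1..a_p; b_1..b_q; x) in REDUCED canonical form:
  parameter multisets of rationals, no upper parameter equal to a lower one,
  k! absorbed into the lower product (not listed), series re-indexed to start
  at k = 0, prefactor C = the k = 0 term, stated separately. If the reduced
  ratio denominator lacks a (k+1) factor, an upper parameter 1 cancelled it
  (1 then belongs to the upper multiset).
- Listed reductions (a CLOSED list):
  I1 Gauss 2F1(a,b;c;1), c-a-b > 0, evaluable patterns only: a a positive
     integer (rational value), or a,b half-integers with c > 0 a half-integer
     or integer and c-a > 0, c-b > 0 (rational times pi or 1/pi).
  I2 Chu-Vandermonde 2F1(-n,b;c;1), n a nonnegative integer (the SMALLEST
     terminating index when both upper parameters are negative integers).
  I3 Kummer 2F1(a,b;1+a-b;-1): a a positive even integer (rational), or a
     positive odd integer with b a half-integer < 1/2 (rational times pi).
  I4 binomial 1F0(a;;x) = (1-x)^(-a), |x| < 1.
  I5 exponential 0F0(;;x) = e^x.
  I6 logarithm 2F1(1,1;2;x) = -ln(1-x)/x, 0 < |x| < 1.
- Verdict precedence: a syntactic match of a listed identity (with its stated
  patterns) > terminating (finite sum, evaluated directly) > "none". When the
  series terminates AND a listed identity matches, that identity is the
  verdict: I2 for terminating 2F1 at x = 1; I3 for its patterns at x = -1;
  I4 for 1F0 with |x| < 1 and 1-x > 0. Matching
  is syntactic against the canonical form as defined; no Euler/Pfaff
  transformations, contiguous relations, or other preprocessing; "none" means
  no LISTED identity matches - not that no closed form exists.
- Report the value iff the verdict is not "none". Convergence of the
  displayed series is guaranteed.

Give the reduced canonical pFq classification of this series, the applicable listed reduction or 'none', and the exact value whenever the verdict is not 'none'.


This is 1/5 * 2F1(-3/4, 3; 1; 3/4) in reduced canonical form. Verdict: none. Every listed pattern misses the 2F1 form at 3/4, upper {-3/4, 3}.

First insight: x = (3/4) and the constant factors (C = 1/5) combine into one prefactor.
Step ratio: r(k) = (3/4) * (k-3/4) (k+3) / [(k+1) (k+1)] - poly over poly, x = (3/4) from leading terms; C = 1/5 at k = 0.


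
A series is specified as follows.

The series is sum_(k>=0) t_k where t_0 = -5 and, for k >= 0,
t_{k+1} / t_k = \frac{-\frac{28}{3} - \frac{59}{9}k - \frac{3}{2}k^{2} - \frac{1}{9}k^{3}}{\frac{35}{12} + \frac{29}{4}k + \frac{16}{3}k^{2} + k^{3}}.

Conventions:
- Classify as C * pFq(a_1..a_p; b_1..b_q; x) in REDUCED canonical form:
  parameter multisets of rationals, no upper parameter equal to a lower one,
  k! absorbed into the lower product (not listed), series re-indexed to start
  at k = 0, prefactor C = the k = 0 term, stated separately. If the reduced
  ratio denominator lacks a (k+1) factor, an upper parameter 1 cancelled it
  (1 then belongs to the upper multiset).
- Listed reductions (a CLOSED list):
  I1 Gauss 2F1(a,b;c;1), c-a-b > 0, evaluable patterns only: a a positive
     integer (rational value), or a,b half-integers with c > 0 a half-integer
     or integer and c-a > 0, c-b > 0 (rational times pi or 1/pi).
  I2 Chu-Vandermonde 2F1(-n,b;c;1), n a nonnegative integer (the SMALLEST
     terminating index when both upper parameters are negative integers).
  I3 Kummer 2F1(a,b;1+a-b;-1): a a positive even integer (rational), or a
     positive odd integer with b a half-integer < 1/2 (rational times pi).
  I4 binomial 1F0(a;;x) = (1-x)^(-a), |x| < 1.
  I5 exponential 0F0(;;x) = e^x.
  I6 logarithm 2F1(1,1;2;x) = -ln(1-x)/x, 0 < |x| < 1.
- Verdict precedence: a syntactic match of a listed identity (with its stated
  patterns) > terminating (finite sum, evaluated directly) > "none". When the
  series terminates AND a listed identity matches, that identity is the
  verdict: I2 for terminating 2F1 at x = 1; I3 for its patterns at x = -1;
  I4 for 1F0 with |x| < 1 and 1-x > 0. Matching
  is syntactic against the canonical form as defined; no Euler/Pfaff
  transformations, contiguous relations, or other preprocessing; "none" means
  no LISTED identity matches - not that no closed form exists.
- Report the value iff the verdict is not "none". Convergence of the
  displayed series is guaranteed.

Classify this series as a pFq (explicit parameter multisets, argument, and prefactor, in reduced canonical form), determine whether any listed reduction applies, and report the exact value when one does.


Key step: from the first term -5: the parameter 7/2 appears in both the upper and lower lists and cancels.
Adjacent-term ratio: r(k) = -\frac{1}{9} * (k+4) (k+6) / [(k+\frac{5}{6}) (k+1)] - rational in k, leading ratio -\frac{1}{9}; with t_0 = -5, classification follows.

The series (x = -\frac{1}{9}) is 2F1: upper {4, 6}, lower {\frac{5}{6}}, prefactor -5. Verdict: no listed reduction: x = -\frac{1}{9} and upper {4, 6} fail every I1-I6 pattern.


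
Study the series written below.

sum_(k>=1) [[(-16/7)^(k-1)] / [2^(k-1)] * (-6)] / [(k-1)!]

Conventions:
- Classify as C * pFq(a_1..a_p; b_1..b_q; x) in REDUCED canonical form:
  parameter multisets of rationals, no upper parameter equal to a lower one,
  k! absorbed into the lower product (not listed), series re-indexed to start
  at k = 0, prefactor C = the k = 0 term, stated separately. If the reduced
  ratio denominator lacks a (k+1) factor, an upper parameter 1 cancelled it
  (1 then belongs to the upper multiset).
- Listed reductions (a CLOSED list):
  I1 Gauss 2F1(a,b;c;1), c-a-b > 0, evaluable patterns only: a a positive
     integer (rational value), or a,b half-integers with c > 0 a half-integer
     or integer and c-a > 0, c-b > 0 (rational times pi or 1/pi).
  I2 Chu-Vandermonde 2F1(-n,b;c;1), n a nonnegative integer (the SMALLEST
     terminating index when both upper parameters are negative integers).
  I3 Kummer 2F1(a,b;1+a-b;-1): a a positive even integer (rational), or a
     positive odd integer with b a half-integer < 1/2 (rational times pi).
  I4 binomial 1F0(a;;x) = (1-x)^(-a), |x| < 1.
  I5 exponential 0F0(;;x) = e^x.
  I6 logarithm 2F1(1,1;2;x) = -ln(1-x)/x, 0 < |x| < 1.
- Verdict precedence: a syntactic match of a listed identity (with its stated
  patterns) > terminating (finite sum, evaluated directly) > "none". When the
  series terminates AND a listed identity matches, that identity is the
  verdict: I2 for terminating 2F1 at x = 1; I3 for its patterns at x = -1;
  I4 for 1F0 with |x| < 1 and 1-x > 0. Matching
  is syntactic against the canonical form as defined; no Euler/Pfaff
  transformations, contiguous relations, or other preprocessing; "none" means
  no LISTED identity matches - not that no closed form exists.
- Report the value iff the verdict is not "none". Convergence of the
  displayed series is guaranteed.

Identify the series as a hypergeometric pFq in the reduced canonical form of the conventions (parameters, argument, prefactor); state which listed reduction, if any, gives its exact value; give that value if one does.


At argument -8/7: a 0F0 with upper {-}, lower {-}, scaled by C = -6. Verdict (x = -8/7): the exponential series (I5) applies (the 0F0 exponential series at x = -8/7). Value: (-6) * e^(-8/7).

Key observation: with t_0 = -6, the two k-th powers (prefactor -6) combine into one argument.
Term ratio: r(k) = (-8/7) * 1 / [(k+1)] ; factor over Q: parameters, x = (-8/7), and C = -6.


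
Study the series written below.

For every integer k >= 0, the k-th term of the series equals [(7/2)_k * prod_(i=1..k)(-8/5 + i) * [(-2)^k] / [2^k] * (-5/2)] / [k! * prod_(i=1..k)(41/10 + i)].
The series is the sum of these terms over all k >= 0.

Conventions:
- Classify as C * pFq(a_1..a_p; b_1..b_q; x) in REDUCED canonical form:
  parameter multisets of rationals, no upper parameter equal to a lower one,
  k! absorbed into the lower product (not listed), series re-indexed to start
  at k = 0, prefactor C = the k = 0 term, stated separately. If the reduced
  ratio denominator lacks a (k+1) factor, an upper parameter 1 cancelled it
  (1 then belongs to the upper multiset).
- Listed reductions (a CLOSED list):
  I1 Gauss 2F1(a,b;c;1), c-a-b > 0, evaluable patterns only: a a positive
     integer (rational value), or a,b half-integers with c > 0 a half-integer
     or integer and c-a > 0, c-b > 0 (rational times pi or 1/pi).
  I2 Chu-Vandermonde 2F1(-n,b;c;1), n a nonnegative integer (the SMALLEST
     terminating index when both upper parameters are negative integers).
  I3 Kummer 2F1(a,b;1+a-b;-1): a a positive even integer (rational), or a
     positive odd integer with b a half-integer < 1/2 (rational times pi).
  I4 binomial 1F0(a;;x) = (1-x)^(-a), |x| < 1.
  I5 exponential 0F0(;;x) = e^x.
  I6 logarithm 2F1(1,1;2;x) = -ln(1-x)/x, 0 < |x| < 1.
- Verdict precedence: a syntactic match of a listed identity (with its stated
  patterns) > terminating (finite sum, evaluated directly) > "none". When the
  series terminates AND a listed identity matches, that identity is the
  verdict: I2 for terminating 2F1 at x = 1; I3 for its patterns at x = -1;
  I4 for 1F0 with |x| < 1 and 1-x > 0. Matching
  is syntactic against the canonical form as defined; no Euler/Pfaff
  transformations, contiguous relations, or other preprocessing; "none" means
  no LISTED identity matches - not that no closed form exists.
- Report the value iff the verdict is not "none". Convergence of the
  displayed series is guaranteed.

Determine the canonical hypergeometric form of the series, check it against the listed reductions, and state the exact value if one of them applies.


Canonical form: C = -5/2 times 2F1 with upper {-3/5, 7/2}, lower {51/10}, x = -1. Verdict: none here - no I1-I6 shape fits x = -1 with lower {51/10}.

Key observation: t_0 being -5/2, the running product (prefactor -5/2) telescopes to a rising factorial.
Adjacent-term ratio: r(k) = (-1) * (k-3/5) (k+7/2) / [(k+51/10) (k+1)] ; factor over Q: parameters, x = (-1), and C = -5/2.


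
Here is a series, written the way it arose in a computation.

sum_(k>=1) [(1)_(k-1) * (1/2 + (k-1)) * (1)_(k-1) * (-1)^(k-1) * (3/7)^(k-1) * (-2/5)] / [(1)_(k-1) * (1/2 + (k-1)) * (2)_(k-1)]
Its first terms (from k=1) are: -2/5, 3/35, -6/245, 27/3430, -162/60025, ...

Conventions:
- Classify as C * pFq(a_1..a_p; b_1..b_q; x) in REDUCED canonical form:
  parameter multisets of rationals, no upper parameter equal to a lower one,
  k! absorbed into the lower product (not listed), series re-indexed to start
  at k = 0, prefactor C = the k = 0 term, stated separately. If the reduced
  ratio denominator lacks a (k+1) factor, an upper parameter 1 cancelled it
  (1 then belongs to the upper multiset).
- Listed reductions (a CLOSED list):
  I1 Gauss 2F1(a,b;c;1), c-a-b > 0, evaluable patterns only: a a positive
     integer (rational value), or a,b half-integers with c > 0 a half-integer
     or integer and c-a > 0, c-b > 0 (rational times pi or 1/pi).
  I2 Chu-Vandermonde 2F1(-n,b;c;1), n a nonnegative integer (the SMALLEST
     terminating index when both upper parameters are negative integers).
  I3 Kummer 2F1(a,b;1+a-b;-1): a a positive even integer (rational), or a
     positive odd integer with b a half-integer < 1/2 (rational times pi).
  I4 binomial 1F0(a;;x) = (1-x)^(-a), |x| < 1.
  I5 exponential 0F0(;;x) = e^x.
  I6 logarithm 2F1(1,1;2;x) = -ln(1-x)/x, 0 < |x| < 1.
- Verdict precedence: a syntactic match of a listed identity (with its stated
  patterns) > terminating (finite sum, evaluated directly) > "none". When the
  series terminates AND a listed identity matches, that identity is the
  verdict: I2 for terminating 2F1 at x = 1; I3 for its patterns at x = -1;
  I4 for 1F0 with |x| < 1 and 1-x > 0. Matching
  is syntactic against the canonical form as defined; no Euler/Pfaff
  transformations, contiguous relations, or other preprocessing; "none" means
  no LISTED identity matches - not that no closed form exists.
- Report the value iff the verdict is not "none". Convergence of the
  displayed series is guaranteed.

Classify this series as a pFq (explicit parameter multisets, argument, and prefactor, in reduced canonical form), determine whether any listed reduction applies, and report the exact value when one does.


x = -3/7 here; the reduced form reads 2F1, upper {1, 1}, lower {2}, C = -2/5. Verdict: logarithm (I6) matches (the logarithm: parameters (1,1;2), x = -3/7). Value: (-14/15) * ln(10/7).

The tell: from the first term -2/5: the (-1)^k factor (C = -2/5) folds into the argument's sign.
Ratio: r(k) = (-3/7) * (k+1) (k+1) / [(k+2) (k+1)] ; factor over Q: parameters, x = (-3/7), and C = -2/5.


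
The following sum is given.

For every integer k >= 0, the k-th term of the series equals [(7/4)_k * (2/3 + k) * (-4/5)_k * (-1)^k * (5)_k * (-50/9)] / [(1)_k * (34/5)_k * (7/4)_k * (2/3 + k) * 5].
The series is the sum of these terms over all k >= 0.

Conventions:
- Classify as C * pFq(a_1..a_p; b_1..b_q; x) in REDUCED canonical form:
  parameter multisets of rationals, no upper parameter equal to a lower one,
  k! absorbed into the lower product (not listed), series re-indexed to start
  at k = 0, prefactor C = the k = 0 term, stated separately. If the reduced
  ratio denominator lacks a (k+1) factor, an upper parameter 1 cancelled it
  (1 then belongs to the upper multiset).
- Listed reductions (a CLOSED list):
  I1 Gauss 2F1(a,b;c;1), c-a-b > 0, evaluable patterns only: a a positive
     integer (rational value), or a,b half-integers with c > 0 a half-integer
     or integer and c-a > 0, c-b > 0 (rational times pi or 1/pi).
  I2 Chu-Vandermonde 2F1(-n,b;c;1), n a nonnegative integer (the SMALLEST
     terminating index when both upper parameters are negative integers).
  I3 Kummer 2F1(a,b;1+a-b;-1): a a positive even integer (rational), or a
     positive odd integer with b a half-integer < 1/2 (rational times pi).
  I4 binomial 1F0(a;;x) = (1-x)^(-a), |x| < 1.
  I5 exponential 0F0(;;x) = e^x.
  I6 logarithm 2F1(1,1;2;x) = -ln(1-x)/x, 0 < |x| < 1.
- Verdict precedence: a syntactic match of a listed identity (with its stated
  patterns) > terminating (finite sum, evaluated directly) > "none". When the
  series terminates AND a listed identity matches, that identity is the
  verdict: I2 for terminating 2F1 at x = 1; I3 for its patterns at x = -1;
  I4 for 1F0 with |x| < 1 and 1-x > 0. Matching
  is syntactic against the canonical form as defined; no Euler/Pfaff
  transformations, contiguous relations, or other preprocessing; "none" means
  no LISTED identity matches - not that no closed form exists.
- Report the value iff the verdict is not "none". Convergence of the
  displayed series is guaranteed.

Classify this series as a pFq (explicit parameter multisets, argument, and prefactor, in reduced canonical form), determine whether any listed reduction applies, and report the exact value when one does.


At argument -1: a 2F1 with upper {-4/5, 5}, lower {34/5}, scaled by C = -10/9. Verdict: none - this 2F1 at x = -1 matches no listed pattern, and upper {-4/5, 5} holds no stopper.

Key observation: with t_0 = -10/9, the constant factors (C = -10/9, x = -1) combine into one prefactor.
Term ratio: r(k) = (-1) * (k-4/5) (k+5) / [(k+34/5) (k+1)] ; factor over Q: parameters, x = (-1), and C = -10/9.


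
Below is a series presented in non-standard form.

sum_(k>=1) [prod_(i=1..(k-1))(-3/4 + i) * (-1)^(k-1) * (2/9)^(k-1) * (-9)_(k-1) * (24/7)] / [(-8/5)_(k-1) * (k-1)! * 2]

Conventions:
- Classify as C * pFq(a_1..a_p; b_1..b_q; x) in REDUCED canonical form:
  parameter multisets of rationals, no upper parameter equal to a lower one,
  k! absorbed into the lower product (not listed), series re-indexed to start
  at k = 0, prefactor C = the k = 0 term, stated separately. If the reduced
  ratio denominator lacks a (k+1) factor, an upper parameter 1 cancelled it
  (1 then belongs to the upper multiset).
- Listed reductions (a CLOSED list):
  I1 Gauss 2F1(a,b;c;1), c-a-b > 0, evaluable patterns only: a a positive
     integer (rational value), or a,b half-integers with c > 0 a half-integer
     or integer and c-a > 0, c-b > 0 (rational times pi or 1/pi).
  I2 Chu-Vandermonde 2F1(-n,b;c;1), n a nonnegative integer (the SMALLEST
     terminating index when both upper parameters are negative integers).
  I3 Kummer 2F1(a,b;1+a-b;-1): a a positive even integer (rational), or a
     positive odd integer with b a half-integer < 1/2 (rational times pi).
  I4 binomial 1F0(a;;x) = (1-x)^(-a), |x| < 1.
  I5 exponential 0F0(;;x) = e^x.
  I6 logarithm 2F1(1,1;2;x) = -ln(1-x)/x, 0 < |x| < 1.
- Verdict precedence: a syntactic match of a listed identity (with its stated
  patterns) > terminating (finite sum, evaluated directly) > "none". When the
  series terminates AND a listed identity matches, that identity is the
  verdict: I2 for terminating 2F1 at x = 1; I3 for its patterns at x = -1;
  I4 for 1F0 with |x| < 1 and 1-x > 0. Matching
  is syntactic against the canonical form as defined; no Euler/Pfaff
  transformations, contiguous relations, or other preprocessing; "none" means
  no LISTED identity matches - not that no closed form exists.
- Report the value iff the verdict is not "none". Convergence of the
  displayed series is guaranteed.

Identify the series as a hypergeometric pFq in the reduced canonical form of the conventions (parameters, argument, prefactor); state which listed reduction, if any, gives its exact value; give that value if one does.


This is 12/7 * 2F1(-9, 1/4; -8/5; -2/9) in reduced canonical form. Verdict: terminating. With -9 upstairs the series is a 10-term polynomial sum; evaluated term by term. Exact value: 131615862752337379/15640233326936064.

Key step: t_0 = 12/7 here, and the constant factors (C = 12/7, x = -2/9) combine into one prefactor.
Ratio: r(k) = (-2/9) * (k-9) (k+1/4) / [(k-8/5) (k+1)] ; factor over Q: parameters, x = (-2/9), and C = 12/7.


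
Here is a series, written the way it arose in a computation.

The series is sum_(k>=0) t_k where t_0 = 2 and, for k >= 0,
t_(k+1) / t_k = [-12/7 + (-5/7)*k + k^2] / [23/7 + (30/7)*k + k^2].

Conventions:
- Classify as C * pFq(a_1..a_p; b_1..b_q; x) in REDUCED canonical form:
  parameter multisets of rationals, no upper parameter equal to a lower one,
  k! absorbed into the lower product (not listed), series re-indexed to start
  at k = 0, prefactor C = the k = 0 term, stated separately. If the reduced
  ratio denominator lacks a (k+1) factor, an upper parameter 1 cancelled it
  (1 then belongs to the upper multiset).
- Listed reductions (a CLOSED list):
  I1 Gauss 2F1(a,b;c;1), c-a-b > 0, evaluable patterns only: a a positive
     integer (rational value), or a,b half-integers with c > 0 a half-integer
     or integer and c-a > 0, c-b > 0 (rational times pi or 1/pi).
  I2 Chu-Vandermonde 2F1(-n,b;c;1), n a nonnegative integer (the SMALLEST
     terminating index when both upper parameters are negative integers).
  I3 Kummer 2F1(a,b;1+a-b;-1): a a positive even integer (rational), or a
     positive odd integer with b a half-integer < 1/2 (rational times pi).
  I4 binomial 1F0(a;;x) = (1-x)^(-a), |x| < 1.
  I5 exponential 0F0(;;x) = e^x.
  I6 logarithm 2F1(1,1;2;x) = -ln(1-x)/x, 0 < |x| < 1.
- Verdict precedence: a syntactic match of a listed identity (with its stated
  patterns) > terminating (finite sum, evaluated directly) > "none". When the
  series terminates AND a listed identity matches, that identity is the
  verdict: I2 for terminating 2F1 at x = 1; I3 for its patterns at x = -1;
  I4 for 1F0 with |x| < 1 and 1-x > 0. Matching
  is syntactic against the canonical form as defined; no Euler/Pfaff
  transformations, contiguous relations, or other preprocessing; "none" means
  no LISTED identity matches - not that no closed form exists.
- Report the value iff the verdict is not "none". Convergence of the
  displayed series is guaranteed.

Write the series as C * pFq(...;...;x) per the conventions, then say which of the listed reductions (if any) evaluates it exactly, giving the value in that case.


At argument 1: a 2F1 with upper {-12/7, 1}, lower {23/7}, scaled by C = 2. Verdict at x = 1: Gauss's theorem (I1) matches (x = 1: the Gamma ratio telescopes since c-a-b = 4 > 0 and a = 1 in Z>0). Value: 8/7.

First insight: x = 1 and the expanded ratio factors over Q; C = 2, roots give parameters.
Term ratio: r(k) = 1 * (k-12/7) (k+1) / [(k+23/7) (k+1)] - rational in k. x = 1; t_0 = 2; negate the roots.


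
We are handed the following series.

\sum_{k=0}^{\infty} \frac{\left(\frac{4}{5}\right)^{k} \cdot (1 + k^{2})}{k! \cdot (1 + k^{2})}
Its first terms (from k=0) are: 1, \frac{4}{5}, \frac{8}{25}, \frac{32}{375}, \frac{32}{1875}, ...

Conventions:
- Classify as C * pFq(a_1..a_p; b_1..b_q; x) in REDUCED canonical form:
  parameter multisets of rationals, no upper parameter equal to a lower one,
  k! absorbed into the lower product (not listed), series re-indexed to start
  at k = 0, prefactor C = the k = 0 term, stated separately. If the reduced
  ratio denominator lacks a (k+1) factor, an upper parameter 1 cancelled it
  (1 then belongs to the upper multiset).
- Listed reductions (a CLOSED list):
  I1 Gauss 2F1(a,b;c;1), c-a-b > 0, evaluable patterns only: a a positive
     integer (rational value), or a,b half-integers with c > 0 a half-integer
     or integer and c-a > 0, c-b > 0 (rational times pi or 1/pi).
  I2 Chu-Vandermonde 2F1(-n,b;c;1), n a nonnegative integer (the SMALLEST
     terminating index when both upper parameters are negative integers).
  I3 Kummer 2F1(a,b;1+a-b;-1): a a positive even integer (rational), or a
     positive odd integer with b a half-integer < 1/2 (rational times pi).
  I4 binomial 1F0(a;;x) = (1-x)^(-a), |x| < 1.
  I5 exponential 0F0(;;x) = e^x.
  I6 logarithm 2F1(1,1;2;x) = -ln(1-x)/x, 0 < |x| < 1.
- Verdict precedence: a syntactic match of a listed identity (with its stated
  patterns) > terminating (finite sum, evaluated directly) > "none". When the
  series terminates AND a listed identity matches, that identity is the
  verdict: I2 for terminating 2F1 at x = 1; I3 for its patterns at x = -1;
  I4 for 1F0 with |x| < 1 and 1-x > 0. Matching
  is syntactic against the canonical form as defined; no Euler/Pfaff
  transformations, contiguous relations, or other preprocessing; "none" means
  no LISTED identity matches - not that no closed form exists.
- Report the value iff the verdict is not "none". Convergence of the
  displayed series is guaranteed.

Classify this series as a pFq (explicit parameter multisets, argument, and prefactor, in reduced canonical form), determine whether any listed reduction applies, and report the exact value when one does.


Classification (C = 1): 0F0 with upper {-}, lower {-}, argument x = \frac{4}{5}. Verdict: this is the I5 exponential reduction (the 0F0 exponential series at x = \frac{4}{5}). Hence: e^{\frac{4}{5}}.

Key step: with t_0 = 1, k^2 + 1 divides numerator and denominator alike; C = 1 after cancelling.
Ratio: r(k) = \frac{4}{5} * 1 / [(k+1)] - rational in k. x = \frac{4}{5}; t_0 = 1; negate the roots.


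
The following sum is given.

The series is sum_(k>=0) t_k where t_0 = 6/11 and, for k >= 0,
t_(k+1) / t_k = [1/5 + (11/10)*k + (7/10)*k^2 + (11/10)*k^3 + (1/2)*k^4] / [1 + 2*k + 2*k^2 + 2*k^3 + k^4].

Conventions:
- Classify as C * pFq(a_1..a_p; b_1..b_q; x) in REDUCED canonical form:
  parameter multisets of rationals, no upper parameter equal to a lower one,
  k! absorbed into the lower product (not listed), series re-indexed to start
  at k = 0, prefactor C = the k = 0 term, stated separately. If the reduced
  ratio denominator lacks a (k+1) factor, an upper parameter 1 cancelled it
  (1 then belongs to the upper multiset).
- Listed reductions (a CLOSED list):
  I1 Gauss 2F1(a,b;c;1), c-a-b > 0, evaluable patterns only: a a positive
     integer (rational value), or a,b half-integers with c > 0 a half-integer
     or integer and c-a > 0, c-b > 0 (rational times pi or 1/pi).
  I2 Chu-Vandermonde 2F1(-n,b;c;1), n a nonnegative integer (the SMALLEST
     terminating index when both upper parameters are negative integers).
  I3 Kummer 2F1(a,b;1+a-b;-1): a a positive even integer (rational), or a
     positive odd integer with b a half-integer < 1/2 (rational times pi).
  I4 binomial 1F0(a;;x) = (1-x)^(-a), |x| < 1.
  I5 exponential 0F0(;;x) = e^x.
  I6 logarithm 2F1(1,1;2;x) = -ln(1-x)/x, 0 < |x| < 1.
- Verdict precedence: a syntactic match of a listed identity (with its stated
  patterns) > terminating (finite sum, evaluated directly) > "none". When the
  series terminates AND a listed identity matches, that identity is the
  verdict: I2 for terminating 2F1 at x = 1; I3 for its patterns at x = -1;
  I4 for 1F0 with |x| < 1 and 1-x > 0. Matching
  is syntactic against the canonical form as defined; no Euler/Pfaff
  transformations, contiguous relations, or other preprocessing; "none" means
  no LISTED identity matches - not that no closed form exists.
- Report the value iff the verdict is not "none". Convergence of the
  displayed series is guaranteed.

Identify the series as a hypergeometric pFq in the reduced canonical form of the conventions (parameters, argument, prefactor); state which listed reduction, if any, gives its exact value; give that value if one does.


At argument 1/2: a 2F1 with upper {1/5, 2}, lower {1}, scaled by C = 6/11. Verdict: none - this 2F1 at x = 1/2 matches no listed pattern, and upper {1/5, 2} holds no stopper.

Key step: t_0 = 6/11 here, and cancel k^2 + 1 from the displayed ratio first; then C = 6/11.
Step ratio: r(k) = (1/2) * (k+1/5) (k+2) / [(k+1) (k+1)] - rational; roots negated = parameters, x = (1/2), C = 6/11.


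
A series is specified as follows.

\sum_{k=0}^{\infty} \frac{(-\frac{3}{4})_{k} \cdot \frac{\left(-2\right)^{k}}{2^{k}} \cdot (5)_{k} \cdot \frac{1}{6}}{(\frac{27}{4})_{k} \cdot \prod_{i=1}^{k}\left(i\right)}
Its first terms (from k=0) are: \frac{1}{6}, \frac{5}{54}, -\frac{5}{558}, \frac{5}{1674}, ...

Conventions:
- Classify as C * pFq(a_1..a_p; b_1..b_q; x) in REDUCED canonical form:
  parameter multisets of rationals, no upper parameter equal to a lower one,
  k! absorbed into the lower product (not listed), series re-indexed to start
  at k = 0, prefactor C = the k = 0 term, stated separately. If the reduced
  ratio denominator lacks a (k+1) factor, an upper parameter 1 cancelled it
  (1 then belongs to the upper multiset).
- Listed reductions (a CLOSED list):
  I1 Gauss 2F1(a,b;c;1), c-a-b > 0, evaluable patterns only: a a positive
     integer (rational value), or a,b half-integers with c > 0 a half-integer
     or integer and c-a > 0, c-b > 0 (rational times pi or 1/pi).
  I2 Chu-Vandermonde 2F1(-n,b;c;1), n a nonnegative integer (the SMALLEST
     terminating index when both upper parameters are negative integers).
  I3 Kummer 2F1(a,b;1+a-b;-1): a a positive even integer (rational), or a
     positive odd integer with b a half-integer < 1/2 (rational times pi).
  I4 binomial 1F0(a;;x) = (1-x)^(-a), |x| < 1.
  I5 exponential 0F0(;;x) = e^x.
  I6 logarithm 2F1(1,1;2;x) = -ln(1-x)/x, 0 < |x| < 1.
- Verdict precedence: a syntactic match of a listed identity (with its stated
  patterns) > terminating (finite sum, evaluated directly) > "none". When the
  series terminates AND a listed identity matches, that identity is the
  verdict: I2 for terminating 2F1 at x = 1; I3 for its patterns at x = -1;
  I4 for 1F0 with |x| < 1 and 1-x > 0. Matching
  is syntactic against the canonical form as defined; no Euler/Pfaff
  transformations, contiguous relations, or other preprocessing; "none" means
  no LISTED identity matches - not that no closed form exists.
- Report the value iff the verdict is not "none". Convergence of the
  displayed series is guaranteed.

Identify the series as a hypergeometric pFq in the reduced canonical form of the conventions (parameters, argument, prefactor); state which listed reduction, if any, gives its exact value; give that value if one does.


Prefactor \frac{1}{6}, argument -1: 2F1 with upper {-\frac{3}{4}, 5} over lower {\frac{27}{4}}. Verdict: none (x = -1): each listed identity misses the multisets {-\frac{3}{4}, 5} ; {\frac{27}{4}}.

Structural cue: x = -1 and the two k-th powers (prefactor 1/6) combine into one argument.
Consecutive-term ratio: r(k) = -1 * (k-\frac{3}{4}) (k+5) / [(k+\frac{27}{4}) (k+1)] - rational in k. x = -1; t_0 = \frac{1}{6}; negate the roots.


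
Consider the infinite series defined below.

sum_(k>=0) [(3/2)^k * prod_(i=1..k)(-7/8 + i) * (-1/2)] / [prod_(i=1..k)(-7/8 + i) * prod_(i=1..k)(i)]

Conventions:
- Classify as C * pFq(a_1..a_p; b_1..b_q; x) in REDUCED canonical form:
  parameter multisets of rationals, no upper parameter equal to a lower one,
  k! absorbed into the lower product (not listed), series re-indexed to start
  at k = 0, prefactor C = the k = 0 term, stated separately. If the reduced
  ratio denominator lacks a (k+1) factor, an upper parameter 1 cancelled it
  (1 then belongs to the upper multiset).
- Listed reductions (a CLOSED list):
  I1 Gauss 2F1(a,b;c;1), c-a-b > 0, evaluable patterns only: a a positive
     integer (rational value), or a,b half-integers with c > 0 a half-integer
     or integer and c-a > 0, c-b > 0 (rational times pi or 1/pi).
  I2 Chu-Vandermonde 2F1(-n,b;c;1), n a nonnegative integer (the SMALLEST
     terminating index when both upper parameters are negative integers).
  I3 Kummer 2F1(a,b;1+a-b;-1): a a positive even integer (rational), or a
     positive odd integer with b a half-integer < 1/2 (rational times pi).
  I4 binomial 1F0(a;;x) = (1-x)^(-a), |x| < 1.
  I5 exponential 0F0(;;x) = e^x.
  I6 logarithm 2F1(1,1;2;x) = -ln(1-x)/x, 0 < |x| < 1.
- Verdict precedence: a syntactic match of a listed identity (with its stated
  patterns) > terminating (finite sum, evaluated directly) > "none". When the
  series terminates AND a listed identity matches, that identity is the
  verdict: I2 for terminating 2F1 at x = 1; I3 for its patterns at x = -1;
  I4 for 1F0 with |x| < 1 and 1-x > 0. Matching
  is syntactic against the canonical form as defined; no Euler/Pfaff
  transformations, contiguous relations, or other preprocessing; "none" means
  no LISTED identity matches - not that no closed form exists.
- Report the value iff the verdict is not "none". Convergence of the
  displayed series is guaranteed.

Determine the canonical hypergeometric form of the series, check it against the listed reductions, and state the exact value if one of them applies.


Key observation: x = (3/2) and the parameter 1/8 appears in both the upper and lower lists and cancels.
Step ratio: r(k) = (3/2) * 1 / [(k+1)] ; factor over Q: parameters, x = (3/2), and C = -1/2.

Classification (C = -1/2): 0F0 with upper {-}, lower {-}, argument x = 3/2. Verdict: the I5 exponential reduction fires (the 0F0 exponential series at x = 3/2). Its exact value is (-1/2) * e^(3/2).
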